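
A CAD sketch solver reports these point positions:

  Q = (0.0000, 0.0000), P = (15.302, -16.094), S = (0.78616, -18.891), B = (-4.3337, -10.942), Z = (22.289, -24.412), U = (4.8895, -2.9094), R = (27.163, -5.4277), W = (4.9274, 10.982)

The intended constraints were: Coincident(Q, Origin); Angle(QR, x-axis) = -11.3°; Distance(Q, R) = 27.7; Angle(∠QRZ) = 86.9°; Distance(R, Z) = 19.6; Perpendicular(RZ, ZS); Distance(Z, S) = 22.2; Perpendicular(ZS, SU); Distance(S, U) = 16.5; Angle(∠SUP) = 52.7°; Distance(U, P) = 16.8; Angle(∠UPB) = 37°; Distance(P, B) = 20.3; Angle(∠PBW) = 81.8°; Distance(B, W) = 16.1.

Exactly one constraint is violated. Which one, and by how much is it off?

Distance(B, W) = 16.1 — off by 7.70.

Q = (0.00, 0.00) ✓; QR at -11.30° ✓; |QR| = 27.70 ✓; ∠QRZ = 86.90° ✓; |RZ| = 19.60 ✓; ∠(RZ, ZS) = 90.00° ✓; |ZS| = 22.20 ✓; ∠(ZS, SU) = 90.00° ✓; |SU| = 16.50 ✓; ∠SUP = 52.70° ✓; |UP| = 16.80 ✓; ∠UPB = 37.00° ✓; |PB| = 20.30 ✓; ∠PBW = 81.80° ✓; |BW| = 23.80 ✗.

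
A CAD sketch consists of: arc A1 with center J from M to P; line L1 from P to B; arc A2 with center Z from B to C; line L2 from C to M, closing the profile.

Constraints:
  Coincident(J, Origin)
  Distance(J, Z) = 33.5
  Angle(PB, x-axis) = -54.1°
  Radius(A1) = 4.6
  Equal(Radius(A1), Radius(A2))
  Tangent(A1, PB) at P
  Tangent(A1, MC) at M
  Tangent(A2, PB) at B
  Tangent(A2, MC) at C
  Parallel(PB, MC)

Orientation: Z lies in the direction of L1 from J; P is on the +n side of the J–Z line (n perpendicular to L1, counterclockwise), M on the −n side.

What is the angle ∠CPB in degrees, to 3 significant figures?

15.4°

The slot axis is L1's direction at -54.1°, so u = (cos -54.1°, sin -54.1°) = (0.586, -0.810) and n = (−sin -54.1°, cos -54.1°) = (0.810, 0.586). J is at the origin and Z lies 33.5 along u from J, so Z = 33.5·u = (19.6, -27.1). Tangency of A1 to both parallel lines with radius 4.6 puts P and M at J ± 4.6·n: P = (3.73, 2.70), M = (-3.73, -2.70). Equal radii place B and C the same way about Z: B = Z + 4.6·n = (23.4, -24.4), C = Z − 4.6·n = (15.9, -29.8). Then cos ∠CPB = PC·PB / (|PC||PB|), giving 15.4°.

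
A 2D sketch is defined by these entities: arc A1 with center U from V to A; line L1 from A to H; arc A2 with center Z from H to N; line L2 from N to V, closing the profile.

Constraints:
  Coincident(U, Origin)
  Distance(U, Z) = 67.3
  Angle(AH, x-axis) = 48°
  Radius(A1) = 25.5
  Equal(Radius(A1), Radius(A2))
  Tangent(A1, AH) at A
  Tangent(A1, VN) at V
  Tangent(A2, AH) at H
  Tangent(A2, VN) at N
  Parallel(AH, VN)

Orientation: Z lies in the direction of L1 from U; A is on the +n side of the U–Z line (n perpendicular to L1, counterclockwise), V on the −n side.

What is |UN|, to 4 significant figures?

71.97

Tangency of A1 to both parallel lines with radius 25.5 puts A and V at U ± 25.5·n: A = (-18.95, 17.06), V = (18.95, -17.06). Equal radii place H and N the same way about Z: H = Z + 25.5·n = (26.08, 67.08), N = Z − 25.5·n = (63.98, 32.95). Then |UN| = |N − U| = 71.97.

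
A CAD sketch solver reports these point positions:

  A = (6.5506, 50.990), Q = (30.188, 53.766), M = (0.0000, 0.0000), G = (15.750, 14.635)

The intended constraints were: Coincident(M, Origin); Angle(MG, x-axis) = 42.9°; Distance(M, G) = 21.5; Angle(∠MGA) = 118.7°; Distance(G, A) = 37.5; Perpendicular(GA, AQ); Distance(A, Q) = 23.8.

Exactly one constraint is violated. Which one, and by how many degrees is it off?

Perpendicular(GA, AQ) — off by 7.50°.

M = (0.00, 0.00) ✓; MG at 42.90° ✓; |MG| = 21.50 ✓; ∠MGA = 118.7° ✓; |GA| = 37.50 ✓; ∠(GA, AQ) = 97.50° ✗; |AQ| = 23.80 ✓.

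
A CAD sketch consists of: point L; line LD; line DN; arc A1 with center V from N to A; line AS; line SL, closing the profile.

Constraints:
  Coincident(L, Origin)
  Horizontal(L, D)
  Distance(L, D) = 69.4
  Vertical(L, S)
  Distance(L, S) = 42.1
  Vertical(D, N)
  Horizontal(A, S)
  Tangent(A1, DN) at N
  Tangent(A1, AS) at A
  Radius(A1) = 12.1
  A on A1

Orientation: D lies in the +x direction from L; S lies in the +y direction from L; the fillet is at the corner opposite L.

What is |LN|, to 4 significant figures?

75.61

L is at the origin; L and D share the same y with |LD| = 69.4 and D on the +x side, so D = (69.40, 0.000). LS is vertical with |LS| = 42.1 and S on the +y side, so S = (0.000, 42.10). The virtual corner opposite L is at (69.40, 42.10). A1 meets DN tangentially, so VN is at right angles to DN and since A1 is tangent to AS there, VA ⟂ AS, with radius 12.1, so the center V sits 12.1 in from both sides at V = (57.30, 30.00). That places the tangent points at N = (69.40, 30.00) on DN and A = (57.30, 42.10) on AS. Then |LN| = |N − L| = 75.61.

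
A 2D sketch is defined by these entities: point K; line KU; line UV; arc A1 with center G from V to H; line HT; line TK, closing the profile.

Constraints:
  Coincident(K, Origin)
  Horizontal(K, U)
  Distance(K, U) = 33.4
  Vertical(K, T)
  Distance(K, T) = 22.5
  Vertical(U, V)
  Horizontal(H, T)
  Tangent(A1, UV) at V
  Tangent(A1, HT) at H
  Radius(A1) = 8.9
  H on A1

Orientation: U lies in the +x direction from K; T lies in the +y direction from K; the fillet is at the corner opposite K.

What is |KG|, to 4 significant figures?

28.02

K is at the origin; KU is horizontal with |KU| = 33.4 and U on the +x side, so U = (33.40, 0.000). K and T share the same x with |KT| = 22.5 and T on the +y side, so T = (0.000, 22.50). The virtual corner opposite K is at (33.40, 22.50). Since A1 is tangent to UV there, GV ⟂ UV and since A1 is tangent to HT there, GH ⟂ HT, with radius 8.9, so the center G sits 8.9 in from both sides at G = (24.50, 13.60). Then |KG| = |G − K| = 28.02.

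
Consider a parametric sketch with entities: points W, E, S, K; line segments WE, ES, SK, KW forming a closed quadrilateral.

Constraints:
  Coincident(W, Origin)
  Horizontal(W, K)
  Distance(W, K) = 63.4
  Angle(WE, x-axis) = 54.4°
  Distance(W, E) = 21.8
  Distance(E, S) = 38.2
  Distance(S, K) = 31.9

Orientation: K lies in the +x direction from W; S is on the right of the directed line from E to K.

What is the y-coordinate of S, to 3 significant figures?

-13.6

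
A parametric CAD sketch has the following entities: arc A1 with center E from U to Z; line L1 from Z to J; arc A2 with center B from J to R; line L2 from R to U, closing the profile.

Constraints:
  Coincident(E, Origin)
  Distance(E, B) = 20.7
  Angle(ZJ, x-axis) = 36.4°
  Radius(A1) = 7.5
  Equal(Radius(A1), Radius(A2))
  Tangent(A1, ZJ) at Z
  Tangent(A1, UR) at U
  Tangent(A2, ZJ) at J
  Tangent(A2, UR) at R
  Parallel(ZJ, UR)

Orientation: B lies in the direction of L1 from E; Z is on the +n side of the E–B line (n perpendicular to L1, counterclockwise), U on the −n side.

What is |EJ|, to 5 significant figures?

22.017

The slot axis is L1's direction at 36.4°, so u = (cos 36.4°, sin 36.4°) = (0.80489, 0.59342) and n = (−sin 36.4°, cos 36.4°) = (-0.59342, 0.80489). E is at the origin and B lies 20.7 along u from E, so B = 20.7·u = (16.661, 12.284). Tangency of A1 to both parallel lines with radius 7.5 puts Z and U at E ± 7.5·n: Z = (-4.4506, 6.0367), U = (4.4506, -6.0367). Equal radii place J and R the same way about B: J = B + 7.5·n = (12.211, 18.320), R = B − 7.5·n = (21.112, 6.2471). Then |EJ| = |J − E| = 22.017.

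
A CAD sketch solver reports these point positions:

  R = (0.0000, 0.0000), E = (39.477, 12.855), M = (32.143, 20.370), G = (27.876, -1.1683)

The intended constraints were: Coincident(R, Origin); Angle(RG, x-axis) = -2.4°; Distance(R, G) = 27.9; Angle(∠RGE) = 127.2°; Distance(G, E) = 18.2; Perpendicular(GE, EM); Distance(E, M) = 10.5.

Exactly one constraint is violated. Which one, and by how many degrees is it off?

Perpendicular(GE, EM) — off by 6.10°.

R = (0.00, 0.00) ✓; RG at -2.400° ✓; |RG| = 27.90 ✓; ∠RGE = 127.2° ✓; |GE| = 18.20 ✓; ∠(GE, EM) = 83.90° ✗; |EM| = 10.50 ✓.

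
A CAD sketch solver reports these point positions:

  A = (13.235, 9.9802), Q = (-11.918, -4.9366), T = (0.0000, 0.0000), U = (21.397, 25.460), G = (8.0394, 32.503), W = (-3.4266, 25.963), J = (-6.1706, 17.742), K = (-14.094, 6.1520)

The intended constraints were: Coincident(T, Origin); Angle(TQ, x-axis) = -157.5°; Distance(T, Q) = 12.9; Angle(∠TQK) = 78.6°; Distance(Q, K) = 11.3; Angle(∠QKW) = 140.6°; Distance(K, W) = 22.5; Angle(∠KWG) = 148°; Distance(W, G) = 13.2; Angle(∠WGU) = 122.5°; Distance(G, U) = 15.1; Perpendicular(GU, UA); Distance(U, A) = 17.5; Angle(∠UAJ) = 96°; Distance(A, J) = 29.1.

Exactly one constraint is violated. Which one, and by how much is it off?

Distance(A, J) = 29.1 — off by 8.20.

T = (0.00, 0.00) ✓; TQ at -157.5° ✓; |TQ| = 12.90 ✓; ∠TQK = 78.60° ✓; |QK| = 11.30 ✓; ∠QKW = 140.6° ✓; |KW| = 22.50 ✓; ∠KWG = 148.0° ✓; |WG| = 13.20 ✓; ∠WGU = 122.5° ✓; |GU| = 15.10 ✓; ∠(GU, UA) = 90.00° ✓; |UA| = 17.50 ✓; ∠UAJ = 96.00° ✓; |AJ| = 20.90 ✗.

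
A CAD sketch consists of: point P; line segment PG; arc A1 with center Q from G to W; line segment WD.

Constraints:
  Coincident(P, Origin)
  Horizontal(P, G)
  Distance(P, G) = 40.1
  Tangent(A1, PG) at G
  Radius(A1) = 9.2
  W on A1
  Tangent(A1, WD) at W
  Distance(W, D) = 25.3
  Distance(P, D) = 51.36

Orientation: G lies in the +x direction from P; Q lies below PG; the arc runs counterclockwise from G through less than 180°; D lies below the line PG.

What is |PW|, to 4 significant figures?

33.09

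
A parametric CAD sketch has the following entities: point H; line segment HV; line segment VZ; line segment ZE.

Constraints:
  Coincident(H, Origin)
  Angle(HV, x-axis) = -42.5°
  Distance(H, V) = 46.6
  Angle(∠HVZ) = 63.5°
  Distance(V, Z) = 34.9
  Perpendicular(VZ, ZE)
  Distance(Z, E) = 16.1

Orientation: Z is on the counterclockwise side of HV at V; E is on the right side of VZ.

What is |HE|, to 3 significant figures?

59.5

H is at the origin; HV runs at -42.5° with length 46.6, so V = 46.6·(cos -42.5°, sin -42.5°) = (34.4, -31.5). ∠HVZ = 63.5°, so VZ runs at -42.5° + (180° − 63.5°) = 74.0° from the x-axis; with |VZ| = 34.9, Z = V + 34.9·(cos 74.0°, sin 74.0°) = (44.0, 2.07). VZ ⟂ ZE; with |ZE| = 16.1 on the right of VZ, E = Z + 16.1·(0.961, -0.276) = (59.5, -2.37). Then |HE| = |E − H| = 59.5.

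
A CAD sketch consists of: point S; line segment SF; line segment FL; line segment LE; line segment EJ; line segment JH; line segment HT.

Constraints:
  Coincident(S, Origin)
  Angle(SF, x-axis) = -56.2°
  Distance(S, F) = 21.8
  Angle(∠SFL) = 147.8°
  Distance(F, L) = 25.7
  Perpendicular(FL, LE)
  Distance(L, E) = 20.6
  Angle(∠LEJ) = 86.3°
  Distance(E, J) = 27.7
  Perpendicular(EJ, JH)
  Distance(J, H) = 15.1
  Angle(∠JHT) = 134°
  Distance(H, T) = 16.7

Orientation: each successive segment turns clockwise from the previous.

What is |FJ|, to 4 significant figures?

18.91

S is at the origin; SF runs at -56.2° with length 21.8, so F = (12.13, -18.12). ∠SFL = 147.8° gives FL at -88.40° from the x-axis; with |FL| = 25.7, L = (12.84, -43.81). FL is perpendicular to LE, so LE runs at -178.4°; with |LE| = 20.6, E = (-7.747, -44.38). ∠LEJ = 86.3° gives EJ at 87.90° from the x-axis; with |EJ| = 27.7, J = (-6.732, -16.70). Then |FJ| = |J − F| = 18.91.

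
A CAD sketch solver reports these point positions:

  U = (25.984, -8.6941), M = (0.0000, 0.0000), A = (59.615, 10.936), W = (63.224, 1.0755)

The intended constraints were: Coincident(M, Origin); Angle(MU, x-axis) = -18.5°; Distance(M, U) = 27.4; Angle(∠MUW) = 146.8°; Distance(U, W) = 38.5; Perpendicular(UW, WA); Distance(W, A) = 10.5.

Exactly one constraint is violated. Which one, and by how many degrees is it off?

Perpendicular(UW, WA) — off by 5.40°.

M = (0.00, 0.00) ✓; MU at -18.50° ✓; |MU| = 27.40 ✓; ∠MUW = 146.8° ✓; |UW| = 38.50 ✓; ∠(UW, WA) = 95.40° ✗; |WA| = 10.50 ✓.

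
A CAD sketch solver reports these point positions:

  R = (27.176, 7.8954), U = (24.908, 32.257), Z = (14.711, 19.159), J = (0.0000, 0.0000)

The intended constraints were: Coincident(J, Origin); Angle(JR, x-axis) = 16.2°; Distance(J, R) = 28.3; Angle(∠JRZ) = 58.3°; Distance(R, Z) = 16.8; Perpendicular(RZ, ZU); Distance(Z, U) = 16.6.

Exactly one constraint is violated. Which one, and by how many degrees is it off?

Perpendicular(RZ, ZU) — off by 4.20°.

J = (0.00, 0.00) ✓; JR at 16.20° ✓; |JR| = 28.30 ✓; ∠JRZ = 58.30° ✓; |RZ| = 16.80 ✓; ∠(RZ, ZU) = 85.80° ✗; |ZU| = 16.60 ✓.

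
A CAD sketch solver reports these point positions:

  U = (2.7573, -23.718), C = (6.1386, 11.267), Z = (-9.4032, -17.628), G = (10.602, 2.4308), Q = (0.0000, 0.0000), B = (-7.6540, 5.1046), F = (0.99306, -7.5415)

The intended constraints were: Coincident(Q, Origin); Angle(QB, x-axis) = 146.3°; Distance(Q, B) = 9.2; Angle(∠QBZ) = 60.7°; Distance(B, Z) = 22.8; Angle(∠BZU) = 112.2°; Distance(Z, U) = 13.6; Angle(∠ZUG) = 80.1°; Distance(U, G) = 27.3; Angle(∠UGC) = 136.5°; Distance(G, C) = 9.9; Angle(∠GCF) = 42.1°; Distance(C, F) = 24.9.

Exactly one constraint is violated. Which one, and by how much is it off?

Distance(C, F) = 24.9 — off by 5.40.

Q = (0.00, 0.00) ✓; QB at 146.3° ✓; |QB| = 9.200 ✓; ∠QBZ = 60.70° ✓; |BZ| = 22.80 ✓; ∠BZU = 112.2° ✓; |ZU| = 13.60 ✓; ∠ZUG = 80.10° ✓; |UG| = 27.30 ✓; ∠UGC = 136.5° ✓; |GC| = 9.900 ✓; ∠GCF = 42.10° ✓; |CF| = 19.50 ✗.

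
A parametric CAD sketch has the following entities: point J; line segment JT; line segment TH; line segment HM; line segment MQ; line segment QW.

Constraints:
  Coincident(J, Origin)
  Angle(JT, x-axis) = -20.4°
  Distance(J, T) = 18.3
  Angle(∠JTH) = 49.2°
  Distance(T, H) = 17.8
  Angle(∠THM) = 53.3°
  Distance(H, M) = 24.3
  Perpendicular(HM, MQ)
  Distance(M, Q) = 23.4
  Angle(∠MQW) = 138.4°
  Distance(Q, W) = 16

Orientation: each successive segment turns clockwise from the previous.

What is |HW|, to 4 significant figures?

37.92

J is at the origin; JT runs at -20.4° with length 18.3, so T = (17.15, -6.379). ∠JTH = 49.2° gives TH at -151.2° from the x-axis; with |TH| = 17.8, H = (1.554, -14.95). ∠THM = 53.3° gives HM at 82.10° from the x-axis; with |HM| = 24.3, M = (4.894, 9.115). The perpendicularity gives MQ at right angles to HM, so MQ runs at -7.900°; with |MQ| = 23.4, Q = (28.07, 5.899). ∠MQW = 138.4° gives QW at -49.50° from the x-axis; with |QW| = 16.0, W = (38.46, -6.267). Then |HW| = |W − H| = 37.92.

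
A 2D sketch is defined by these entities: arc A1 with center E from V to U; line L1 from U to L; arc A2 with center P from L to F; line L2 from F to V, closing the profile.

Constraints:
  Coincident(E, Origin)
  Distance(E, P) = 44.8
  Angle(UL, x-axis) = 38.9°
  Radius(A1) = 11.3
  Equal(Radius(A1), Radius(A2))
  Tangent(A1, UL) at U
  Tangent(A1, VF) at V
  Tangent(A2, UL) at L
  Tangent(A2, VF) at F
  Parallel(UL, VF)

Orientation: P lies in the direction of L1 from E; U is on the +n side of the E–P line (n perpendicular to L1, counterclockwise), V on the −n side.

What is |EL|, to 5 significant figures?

46.203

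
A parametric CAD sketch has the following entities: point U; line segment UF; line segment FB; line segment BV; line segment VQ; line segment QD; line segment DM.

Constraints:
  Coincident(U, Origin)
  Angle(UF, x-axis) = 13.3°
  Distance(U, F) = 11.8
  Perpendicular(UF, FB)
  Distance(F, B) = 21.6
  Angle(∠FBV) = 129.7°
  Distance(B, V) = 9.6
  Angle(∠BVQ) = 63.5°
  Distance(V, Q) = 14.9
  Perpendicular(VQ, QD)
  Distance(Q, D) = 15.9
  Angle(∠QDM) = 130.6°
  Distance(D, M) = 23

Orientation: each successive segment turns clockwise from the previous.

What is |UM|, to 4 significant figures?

42.02

VQ is perpendicular to QD, so QD runs at 26.50°; with |QD| = 15.9, D = (18.26, -5.544). ∠QDM = 130.6° gives DM at -22.90° from the x-axis; with |DM| = 23.0, M = (39.44, -14.49). Then |UM| = |M − U| = 42.02.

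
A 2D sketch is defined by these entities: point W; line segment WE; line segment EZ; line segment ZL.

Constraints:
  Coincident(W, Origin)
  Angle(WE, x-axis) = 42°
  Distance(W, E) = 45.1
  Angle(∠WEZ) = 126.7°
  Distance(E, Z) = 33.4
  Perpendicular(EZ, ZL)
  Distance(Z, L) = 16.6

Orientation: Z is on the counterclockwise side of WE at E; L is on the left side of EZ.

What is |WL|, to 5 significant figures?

63.443

∠WEZ = 126.7°, so EZ runs at 42.0° + (180° − 126.7°) = 95.300° from the x-axis; with |EZ| = 33.4, Z = E + 33.4·(cos 95.300°, sin 95.300°) = (30.431, 63.435). EZ ⟂ ZL; with |ZL| = 16.6 on the left of EZ, L = Z + 16.6·(-0.99572, -0.092371) = (13.902, 61.902). Then |WL| = |L − W| = 63.443.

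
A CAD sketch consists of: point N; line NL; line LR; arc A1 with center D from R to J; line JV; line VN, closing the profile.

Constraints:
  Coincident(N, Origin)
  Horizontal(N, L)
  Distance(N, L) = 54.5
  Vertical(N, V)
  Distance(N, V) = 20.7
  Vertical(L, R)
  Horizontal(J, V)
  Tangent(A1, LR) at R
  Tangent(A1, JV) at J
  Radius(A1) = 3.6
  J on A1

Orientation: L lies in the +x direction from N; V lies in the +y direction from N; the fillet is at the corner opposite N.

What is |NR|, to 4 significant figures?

57.12

The virtual corner opposite N is at (54.50, 20.70). Tangency of A1 to LR means the radius DR is perpendicular to LR and since A1 is tangent to JV there, DJ ⟂ JV, with radius 3.6, so the center D sits 3.6 in from both sides at D = (50.90, 17.10). That places the tangent points at R = (54.50, 17.10) on LR and J = (50.90, 20.70) on JV. Then |NR| = |R − N| = 57.12.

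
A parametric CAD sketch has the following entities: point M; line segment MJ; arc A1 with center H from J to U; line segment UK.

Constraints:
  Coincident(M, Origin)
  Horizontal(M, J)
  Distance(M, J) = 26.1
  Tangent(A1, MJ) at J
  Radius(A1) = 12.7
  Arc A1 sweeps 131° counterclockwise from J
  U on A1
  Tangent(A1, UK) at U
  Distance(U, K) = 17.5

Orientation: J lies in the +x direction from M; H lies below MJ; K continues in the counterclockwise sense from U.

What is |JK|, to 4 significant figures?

34.29

On A1, J sits at bearing 90° from H; a 131° counterclockwise sweep puts U at bearing 221°, so U = H + 12.7·(cos 221°, sin 221°) = (16.52, -21.03). A1 meets UK tangentially, so HU is at right angles to UK, so UK runs along (−sin 221°, cos 221°); with |UK| = 17.5, K = (28.00, -34.24). Then |JK| = |K − J| = 34.29.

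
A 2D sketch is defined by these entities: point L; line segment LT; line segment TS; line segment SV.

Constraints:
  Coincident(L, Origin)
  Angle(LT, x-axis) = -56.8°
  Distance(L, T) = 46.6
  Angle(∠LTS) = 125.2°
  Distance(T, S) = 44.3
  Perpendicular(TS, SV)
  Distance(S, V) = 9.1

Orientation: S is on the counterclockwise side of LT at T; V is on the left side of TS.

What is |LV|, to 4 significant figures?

76.84

L is at the origin; LT runs at -56.8° with length 46.6, so T = 46.6·(cos -56.8°, sin -56.8°) = (25.52, -38.99). ∠LTS = 125.2°, so TS runs at -56.8° + (180° − 125.2°) = -2.000° from the x-axis; with |TS| = 44.3, S = T + 44.3·(cos -2.000°, sin -2.000°) = (69.79, -40.54). TS is perpendicular to SV; with |SV| = 9.1 on the left of TS, V = S + 9.1·(0.03490, 0.9994) = (70.11, -31.44). Then |LV| = |V − L| = 76.84.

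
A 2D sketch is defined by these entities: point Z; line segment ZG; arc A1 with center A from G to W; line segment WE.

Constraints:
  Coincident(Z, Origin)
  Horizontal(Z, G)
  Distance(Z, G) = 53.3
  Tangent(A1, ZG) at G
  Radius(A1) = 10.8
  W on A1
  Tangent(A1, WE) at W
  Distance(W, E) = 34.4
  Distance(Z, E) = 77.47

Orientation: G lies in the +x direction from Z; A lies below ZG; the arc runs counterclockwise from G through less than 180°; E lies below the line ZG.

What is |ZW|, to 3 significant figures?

47.2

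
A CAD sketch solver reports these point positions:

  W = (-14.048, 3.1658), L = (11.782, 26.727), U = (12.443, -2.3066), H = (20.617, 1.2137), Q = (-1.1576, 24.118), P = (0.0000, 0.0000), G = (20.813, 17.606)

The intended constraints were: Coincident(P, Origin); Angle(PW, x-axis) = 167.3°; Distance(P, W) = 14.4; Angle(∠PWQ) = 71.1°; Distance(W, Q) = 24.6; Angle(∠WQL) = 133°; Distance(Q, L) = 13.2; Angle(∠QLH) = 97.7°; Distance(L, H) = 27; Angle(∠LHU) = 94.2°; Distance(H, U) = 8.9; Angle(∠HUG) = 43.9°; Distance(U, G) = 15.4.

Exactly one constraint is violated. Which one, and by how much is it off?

Distance(U, G) = 15.4 — off by 6.20.

P = (0.00, 0.00) ✓; PW at 167.3° ✓; |PW| = 14.40 ✓; ∠PWQ = 71.10° ✓; |WQ| = 24.60 ✓; ∠WQL = 133.0° ✓; |QL| = 13.20 ✓; ∠QLH = 97.70° ✓; |LH| = 27.00 ✓; ∠LHU = 94.20° ✓; |HU| = 8.900 ✓; ∠HUG = 43.90° ✓; |UG| = 21.60 ✗.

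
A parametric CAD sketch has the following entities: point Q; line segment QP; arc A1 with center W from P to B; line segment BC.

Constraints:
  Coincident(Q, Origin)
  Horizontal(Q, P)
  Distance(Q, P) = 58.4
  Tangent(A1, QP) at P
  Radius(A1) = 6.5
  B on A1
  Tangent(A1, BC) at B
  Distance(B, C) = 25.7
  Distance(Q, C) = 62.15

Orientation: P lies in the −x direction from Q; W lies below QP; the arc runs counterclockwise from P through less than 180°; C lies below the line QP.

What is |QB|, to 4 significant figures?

64.92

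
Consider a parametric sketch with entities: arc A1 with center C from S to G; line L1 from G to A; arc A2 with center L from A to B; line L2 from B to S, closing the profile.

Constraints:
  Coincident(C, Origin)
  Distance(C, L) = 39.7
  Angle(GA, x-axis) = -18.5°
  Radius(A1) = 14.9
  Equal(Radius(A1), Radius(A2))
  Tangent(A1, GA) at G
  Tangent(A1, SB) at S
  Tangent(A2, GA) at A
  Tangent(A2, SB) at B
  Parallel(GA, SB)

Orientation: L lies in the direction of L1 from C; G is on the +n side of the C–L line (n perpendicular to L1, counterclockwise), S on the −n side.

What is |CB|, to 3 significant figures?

42.4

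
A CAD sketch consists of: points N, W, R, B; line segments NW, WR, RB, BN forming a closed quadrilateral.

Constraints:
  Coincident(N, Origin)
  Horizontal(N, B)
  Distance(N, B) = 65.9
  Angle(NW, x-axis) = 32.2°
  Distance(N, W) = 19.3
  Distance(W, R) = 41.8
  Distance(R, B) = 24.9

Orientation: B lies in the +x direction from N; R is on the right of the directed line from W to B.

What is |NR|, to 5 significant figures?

50.843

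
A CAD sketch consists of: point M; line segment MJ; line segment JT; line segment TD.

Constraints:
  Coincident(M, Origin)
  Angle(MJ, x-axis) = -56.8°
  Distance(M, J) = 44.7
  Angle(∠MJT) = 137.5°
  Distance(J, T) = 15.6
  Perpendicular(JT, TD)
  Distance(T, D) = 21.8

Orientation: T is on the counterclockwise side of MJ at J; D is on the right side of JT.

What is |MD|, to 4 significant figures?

71.14

M is at the origin; MJ runs at -56.8° with length 44.7, so J = 44.7·(cos -56.8°, sin -56.8°) = (24.48, -37.40). ∠MJT = 137.5°, so JT runs at -56.8° + (180° − 137.5°) = -14.30° from the x-axis; with |JT| = 15.6, T = J + 15.6·(cos -14.30°, sin -14.30°) = (39.59, -41.26). The perpendicularity gives TD at right angles to JT; with |TD| = 21.8 on the right of JT, D = T + 21.8·(-0.2470, -0.9690) = (34.21, -62.38). Then |MD| = |D − M| = 71.14.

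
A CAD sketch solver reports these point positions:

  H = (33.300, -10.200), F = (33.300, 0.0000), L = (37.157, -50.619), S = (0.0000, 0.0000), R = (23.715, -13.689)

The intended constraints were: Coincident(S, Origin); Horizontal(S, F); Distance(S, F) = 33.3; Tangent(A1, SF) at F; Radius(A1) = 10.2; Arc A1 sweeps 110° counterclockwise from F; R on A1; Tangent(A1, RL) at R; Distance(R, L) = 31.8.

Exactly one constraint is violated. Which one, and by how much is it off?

Distance(R, L) = 31.8 — off by 7.50.

S = (0.00, 0.00) ✓; S.y = 0.00, F.y = 0.00 ✓; |SF| = 33.30 ✓; ∠(HF, FS) = 90.00° ✓; |HF| = 10.20 ✓; bearing(H→R) − bearing(H→F) = 110.0° ✓; |HR| = 10.20 ✓; ∠(HR, RL) = 90.00° ✓; |RL| = 39.30 ✗.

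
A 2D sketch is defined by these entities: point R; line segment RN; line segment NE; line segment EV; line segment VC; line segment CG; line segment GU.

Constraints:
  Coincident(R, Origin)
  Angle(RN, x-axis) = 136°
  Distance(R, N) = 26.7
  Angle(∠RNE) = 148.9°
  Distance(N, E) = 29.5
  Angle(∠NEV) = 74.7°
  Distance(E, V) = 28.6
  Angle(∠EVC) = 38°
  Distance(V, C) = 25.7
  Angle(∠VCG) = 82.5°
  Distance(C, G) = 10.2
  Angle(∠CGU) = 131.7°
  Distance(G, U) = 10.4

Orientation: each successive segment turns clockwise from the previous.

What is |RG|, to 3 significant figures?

46.5

∠EVC = 38.0° gives VC at -142° from the x-axis; with |VC| = 25.7, C = (-18.6, 31.2). ∠VCG = 82.5° gives CG at 120° from the x-axis; with |CG| = 10.2, G = (-23.7, 40.0). Then |RG| = |G − R| = 46.5.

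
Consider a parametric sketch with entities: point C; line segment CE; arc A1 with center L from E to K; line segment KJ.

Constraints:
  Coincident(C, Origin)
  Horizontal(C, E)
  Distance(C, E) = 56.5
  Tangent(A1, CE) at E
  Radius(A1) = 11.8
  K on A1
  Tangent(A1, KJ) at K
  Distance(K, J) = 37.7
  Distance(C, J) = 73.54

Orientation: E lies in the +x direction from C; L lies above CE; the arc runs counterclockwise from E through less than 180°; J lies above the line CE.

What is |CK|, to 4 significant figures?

69.34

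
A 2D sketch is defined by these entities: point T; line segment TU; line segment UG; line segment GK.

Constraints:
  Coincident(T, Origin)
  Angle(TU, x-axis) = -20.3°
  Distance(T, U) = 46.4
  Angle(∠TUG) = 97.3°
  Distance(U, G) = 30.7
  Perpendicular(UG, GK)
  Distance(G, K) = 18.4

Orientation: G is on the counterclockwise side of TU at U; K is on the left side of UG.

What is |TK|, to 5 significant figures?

45.851

T is at the origin; TU runs at -20.3° with length 46.4, so U = 46.4·(cos -20.3°, sin -20.3°) = (43.518, -16.098). ∠TUG = 97.3°, so UG runs at -20.3° + (180° − 97.3°) = 62.400° from the x-axis; with |UG| = 30.7, G = U + 30.7·(cos 62.400°, sin 62.400°) = (57.741, 11.109). UG is perpendicular to GK; with |GK| = 18.4 on the left of UG, K = G + 18.4·(-0.88620, 0.46330) = (41.435, 19.633). Then |TK| = |K − T| = 45.851.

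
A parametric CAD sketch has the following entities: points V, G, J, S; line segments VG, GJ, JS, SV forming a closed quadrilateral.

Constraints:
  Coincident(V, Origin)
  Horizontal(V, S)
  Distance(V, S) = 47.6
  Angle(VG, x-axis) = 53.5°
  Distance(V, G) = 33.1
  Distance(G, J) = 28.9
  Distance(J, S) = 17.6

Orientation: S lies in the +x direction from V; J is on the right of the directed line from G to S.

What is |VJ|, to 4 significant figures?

30.01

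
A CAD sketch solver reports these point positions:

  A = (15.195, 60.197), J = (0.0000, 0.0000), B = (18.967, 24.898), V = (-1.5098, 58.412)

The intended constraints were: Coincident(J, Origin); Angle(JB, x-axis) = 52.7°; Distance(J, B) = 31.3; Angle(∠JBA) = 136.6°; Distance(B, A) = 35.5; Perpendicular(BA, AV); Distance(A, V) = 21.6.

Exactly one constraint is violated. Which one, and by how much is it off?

Distance(A, V) = 21.6 — off by 4.80.

J = (0.00, 0.00) ✓; JB at 52.70° ✓; |JB| = 31.30 ✓; ∠JBA = 136.6° ✓; |BA| = 35.50 ✓; ∠(BA, AV) = 90.00° ✓; |AV| = 16.80 ✗.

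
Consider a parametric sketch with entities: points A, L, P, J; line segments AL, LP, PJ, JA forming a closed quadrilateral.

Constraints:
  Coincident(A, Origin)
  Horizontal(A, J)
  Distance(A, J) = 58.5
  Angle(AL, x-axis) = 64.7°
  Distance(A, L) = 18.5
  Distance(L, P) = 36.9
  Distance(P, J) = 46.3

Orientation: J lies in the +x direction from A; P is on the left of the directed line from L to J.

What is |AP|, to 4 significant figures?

54.28

Checks: |LP| = 36.90 ✓; |PJ| = 46.30 ✓.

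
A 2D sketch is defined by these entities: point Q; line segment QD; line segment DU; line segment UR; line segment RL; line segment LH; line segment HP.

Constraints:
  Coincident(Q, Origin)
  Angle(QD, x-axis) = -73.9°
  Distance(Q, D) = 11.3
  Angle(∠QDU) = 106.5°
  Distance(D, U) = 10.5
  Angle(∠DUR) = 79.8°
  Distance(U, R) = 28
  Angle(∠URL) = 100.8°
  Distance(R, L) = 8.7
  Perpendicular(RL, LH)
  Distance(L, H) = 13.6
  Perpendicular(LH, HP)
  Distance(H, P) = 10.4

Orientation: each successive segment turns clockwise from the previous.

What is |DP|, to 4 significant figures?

15.64

Q is at the origin; QD runs at -73.9° with length 11.3, so D = (3.134, -10.86). ∠QDU = 106.5° gives DU at -147.4° from the x-axis; with |DU| = 10.5, U = (-5.712, -16.51). ∠DUR = 79.8° gives UR at 112.4° from the x-axis; with |UR| = 28.0, R = (-16.38, 9.373). ∠URL = 100.8° gives RL at 33.20° from the x-axis; with |RL| = 8.7, L = (-9.102, 14.14). The perpendicularity gives LH at right angles to RL, so LH runs at -56.80°; with |LH| = 13.6, H = (-1.655, 2.757). LH ⟂ HP, so HP runs at -146.8°; with |HP| = 10.4, P = (-10.36, -2.937). Then |DP| = |P − D| = 15.64.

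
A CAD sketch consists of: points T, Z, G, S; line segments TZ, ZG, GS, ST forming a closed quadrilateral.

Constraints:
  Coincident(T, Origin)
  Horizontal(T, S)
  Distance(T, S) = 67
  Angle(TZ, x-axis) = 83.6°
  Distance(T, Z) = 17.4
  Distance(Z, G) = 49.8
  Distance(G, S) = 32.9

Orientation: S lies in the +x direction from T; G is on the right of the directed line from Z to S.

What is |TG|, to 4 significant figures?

41.91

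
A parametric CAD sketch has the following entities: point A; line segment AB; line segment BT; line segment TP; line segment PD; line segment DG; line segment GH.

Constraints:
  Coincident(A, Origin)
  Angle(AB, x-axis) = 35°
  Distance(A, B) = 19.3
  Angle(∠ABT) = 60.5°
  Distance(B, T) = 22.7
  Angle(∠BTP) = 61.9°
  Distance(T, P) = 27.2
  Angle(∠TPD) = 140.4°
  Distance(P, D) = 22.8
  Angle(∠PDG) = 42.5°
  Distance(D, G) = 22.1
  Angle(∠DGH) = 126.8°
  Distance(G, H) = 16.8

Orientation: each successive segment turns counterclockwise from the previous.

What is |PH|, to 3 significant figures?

15.5

∠PDG = 42.5° gives DG at 89.7° from the x-axis; with |DG| = 22.1, G = (12.0, -1.12). ∠DGH = 126.8° gives GH at 143° from the x-axis; with |GH| = 16.8, H = (-1.41, 9.01). Then |PH| = |H − P| = 15.5.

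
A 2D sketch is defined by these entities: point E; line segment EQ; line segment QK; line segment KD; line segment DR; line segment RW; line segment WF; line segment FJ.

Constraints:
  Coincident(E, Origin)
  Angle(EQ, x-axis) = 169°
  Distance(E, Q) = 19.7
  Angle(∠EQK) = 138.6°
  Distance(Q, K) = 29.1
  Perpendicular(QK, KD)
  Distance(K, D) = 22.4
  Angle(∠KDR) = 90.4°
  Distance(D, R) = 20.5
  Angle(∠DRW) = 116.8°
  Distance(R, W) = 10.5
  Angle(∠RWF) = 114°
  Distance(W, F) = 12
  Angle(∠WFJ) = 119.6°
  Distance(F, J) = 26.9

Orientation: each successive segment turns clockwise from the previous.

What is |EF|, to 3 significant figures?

27.7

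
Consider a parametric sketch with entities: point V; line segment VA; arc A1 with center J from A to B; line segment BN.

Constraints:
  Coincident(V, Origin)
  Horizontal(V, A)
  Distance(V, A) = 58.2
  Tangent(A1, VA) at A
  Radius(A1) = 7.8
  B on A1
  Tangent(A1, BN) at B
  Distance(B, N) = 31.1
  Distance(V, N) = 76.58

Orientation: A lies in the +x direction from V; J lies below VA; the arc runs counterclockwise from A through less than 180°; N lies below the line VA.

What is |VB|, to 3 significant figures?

52.6

Checks: |JB| = 7.800 ✓; ∠(JB, BN) = 90.00° ✓; |BN| = 31.10 ✓; |VN| = 76.58 ✓.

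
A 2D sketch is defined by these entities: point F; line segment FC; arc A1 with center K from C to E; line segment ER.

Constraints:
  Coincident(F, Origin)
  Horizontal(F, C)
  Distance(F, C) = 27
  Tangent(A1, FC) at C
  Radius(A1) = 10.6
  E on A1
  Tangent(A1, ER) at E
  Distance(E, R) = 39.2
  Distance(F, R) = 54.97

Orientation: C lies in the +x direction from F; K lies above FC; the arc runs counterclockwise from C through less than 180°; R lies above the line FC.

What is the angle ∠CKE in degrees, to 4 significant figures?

113.5°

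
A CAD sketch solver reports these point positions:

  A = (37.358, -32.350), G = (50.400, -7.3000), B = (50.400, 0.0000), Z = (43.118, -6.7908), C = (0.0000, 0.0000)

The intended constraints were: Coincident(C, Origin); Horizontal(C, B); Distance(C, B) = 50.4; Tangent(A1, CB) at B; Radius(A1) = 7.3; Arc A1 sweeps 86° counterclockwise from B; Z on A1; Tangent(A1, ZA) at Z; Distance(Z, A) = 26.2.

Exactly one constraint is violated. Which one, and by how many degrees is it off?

Tangent(A1, ZA) at Z — off by 8.70°.

C = (0.00, 0.00) ✓; C.y = 0.00, B.y = 0.00 ✓; |CB| = 50.40 ✓; ∠(GB, BC) = 90.00° ✓; |GB| = 7.300 ✓; bearing(G→Z) − bearing(G→B) = 86.00° ✓; |GZ| = 7.300 ✓; ∠(GZ, ZA) = 98.70° ✗; |ZA| = 26.20 ✓.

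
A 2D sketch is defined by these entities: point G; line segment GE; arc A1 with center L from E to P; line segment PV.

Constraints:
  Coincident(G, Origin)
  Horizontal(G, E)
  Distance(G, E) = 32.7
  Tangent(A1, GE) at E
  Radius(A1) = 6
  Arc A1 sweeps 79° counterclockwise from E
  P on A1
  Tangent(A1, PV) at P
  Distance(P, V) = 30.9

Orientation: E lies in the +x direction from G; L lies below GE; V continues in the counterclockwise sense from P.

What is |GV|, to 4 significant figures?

40.93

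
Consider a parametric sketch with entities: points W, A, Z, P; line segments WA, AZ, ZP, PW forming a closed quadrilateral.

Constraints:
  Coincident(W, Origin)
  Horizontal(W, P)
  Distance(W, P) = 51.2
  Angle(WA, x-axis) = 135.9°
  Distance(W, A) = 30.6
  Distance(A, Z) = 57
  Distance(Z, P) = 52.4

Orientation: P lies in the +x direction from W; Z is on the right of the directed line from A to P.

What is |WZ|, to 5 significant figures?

28.713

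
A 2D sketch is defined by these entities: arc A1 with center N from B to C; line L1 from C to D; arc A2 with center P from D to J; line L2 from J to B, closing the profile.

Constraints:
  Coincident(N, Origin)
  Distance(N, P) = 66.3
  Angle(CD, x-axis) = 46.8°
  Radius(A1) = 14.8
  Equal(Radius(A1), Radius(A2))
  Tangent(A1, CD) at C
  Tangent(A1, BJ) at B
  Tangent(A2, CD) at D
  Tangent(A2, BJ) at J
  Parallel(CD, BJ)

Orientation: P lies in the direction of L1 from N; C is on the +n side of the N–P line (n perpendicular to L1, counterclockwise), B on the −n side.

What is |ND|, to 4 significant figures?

67.93

The slot axis is L1's direction at 46.8°, so u = (cos 46.8°, sin 46.8°) = (0.6845, 0.7290) and n = (−sin 46.8°, cos 46.8°) = (-0.7290, 0.6845). N is at the origin and P lies 66.3 along u from N, so P = 66.3·u = (45.39, 48.33). Tangency of A1 to both parallel lines with radius 14.8 puts C and B at N ± 14.8·n: C = (-10.79, 10.13), B = (10.79, -10.13). Equal radii place D and J the same way about P: D = P + 14.8·n = (34.60, 58.46), J = P − 14.8·n = (56.17, 38.20). Then |ND| = |D − N| = 67.93.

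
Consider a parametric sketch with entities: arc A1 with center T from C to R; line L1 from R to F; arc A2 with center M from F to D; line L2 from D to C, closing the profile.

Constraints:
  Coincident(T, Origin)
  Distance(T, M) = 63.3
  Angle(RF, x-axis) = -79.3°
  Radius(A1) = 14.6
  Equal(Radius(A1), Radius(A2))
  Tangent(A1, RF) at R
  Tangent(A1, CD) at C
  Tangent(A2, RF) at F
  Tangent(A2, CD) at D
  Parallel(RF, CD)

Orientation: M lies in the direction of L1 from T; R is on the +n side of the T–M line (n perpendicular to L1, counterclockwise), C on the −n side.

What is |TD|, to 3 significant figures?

65.0

Tangency of A1 to both parallel lines with radius 14.6 puts R and C at T ± 14.6·n: R = (14.3, 2.71), C = (-14.3, -2.71). Equal radii place F and D the same way about M: F = M + 14.6·n = (26.1, -59.5), D = M − 14.6·n = (-2.59, -64.9). Then |TD| = |D − T| = 65.0.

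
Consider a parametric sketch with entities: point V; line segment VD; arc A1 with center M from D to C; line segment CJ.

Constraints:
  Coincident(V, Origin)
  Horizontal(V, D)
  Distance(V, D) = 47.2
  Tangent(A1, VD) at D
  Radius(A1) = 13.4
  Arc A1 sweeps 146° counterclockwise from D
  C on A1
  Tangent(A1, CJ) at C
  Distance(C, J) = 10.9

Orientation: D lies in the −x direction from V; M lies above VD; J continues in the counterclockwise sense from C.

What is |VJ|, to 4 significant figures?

57.55

V is at the origin; VD is horizontal with |VD| = 47.2 and D on the −x side, so D = (-47.20, 0.000). Tangency of A1 to VD means the radius MD is perpendicular to VD, so M = D + (0, 13.4) = (-47.20, 13.40). On A1, D sits at bearing -90° from M; a 146° counterclockwise sweep puts C at bearing 56°, so C = M + 13.4·(cos 56°, sin 56°) = (-39.71, 24.51). The tangent condition forces MC to be normal to CJ, so CJ runs along (−sin 56°, cos 56°); with |CJ| = 10.9, J = (-48.74, 30.60). Then |VJ| = |J − V| = 57.55.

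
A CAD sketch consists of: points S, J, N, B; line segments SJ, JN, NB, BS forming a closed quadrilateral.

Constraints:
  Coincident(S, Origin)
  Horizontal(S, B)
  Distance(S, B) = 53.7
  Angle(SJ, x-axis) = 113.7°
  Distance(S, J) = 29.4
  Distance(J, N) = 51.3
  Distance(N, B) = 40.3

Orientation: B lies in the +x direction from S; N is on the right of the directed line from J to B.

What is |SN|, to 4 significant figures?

22.91

S is at the origin; S and B share the same y with |SB| = 53.7 and B in +x, so B = (53.7, 0). SJ runs at 113.7° with |SJ| = 29.4, so J = (-11.82, 26.92). N is determined by |JN| = 51.3 and |NB| = 40.3 together: it lies at the intersection of circle(J, 51.3) and circle(B, 40.3). With |JB| = 70.83, the foot of the radical line on JB is 42.53 from J and the perpendicular offset is √(51.3² − 42.53²) = 28.69. Taking the right-of-JB solution: N = (16.62, -15.78).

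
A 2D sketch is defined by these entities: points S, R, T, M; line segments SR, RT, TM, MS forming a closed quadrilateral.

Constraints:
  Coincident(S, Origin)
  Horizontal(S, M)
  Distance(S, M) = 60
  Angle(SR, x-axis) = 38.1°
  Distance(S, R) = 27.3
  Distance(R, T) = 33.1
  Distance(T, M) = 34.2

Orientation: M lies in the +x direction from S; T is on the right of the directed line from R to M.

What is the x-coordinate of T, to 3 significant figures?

29.4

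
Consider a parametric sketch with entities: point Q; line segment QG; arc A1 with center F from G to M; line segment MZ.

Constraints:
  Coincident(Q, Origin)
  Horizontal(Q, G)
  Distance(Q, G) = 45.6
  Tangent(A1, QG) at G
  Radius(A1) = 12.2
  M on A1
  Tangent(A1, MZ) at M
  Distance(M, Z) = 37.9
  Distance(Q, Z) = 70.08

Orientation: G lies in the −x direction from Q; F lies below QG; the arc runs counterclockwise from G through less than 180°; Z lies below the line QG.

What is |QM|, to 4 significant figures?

59.40

Checks: |FM| = 12.20 ✓; ∠(FM, MZ) = 90.00° ✓; |MZ| = 37.90 ✓; |QZ| = 70.08 ✓.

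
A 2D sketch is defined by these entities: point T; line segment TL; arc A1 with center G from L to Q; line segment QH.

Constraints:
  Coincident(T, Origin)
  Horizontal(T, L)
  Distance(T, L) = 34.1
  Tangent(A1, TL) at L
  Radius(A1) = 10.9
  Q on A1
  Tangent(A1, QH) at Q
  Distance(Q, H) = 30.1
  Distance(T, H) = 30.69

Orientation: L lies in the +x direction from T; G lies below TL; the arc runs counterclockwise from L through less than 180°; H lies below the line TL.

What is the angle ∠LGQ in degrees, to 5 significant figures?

55.644°

T is at the origin; T and L share the same y with |TL| = 34.1 and L on the +x side, so L = (34.100, 0.0000). The tangent condition forces GL to be normal to TL, so G = L + (0, -10.9) = (34.100, -10.900). Since GQ ⟂ QH (tangency), |GH| = √(10.9² + 30.1²) = 32.013 regardless of where Q sits on A1. So H lies on both circle(T, 30.69) and circle(G, 32.013); the below-TL intersection is H = (8.1151, -29.598). Q is the foot of the tangent from H: Q = (25.102, -4.7487).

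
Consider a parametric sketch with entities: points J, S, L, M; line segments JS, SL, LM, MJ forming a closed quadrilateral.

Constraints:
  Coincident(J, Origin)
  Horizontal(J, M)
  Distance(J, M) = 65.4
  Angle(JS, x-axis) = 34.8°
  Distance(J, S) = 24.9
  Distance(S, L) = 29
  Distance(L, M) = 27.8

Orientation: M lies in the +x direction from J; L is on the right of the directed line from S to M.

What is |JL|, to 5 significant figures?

39.698

Checks: |SL| = 29.00 ✓; |LM| = 27.80 ✓.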